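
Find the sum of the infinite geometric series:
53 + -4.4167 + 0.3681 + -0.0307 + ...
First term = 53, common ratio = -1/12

For |r| < 1, S = a / (1 - r)
S = 53 / (1 - (-1/12))
S = 53 / (13/12)
S = 636/13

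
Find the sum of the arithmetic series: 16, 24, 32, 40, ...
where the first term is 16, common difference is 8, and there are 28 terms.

Sₙ = n/2 × (first + last)
Last term = a + (n-1)d = 16 + (28-1)×8 = 232
S_28 = 28/2 × (16 + 232)
S_28 = 28/2 × 248 = 3472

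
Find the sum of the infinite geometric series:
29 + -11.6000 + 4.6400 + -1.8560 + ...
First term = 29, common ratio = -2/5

For |r| < 1, S = a / (1 - r)
S = 29 / (1 - (-2/5))
S = 29 / (7/5)
S = 145/7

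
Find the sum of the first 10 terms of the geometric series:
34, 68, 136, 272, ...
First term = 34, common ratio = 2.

Sₙ = a(1 - rⁿ) / (1 - r)
S_10 = 34(1 - 2^10) / (1 - 2)
S_10 = 34(1 - 1024) / (-1)
S_10 = 34782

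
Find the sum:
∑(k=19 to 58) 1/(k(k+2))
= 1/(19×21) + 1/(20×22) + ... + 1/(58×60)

Partial fractions: 1/(k(k+2)) = (1/2)[1/k - 1/(k+2)]
Telescoping leaves the first two and last two terms:
= (1/2)[1/19 + 1/20 - 1/59 - 1/60]
= 2321/67260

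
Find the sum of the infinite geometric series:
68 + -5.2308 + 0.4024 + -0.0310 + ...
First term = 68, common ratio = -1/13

For |r| < 1, S = a / (1 - r)
S = 68 / (1 - (-1/13))
S = 68 / (14/13)
S = 442/7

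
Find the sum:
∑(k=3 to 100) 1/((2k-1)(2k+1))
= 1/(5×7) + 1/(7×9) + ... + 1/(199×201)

Partial fractions: 1/((2k-1)(2k+1)) = (1/2)[1/(2k-1) - 1/(2k+1)]
The series telescopes:
= (1/2)[1/5 - 1/201]
= 98/1005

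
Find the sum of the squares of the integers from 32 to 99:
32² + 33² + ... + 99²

Use ∑_{k=1}^{n} k² = n(n+1)(2n+1)/6, then subtract the first 31 terms.
∑_{k=1}^{99} k² = 99×100×199/6 = 328350
∑_{k=1}^{31} k² = 31×32×63/6 = 10416
∑_{k=32}^{99} k² = 328350 - 10416 = 317934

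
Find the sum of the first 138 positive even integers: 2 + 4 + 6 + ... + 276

Sum of first n even numbers = n(n+1)
= 138×139
= 19182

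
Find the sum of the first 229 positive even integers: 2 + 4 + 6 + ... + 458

Sum of first n even numbers = n(n+1)
= 229×230
= 52670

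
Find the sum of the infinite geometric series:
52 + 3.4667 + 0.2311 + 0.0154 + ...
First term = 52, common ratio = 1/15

For |r| < 1, S = a / (1 - r)
S = 52 / (1 - (1/15))
S = 52 / (14/15)
S = 390/7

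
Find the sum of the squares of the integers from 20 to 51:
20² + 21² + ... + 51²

Use ∑_{k=1}^{n} k² = n(n+1)(2n+1)/6, then subtract the first 19 terms.
∑_{k=1}^{51} k² = 51×52×103/6 = 45526
∑_{k=1}^{19} k² = 19×20×39/6 = 2470
∑_{k=20}^{51} k² = 45526 - 2470 = 43056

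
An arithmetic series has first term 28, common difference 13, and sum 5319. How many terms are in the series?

Using S = n/2 × [2a + (n-1)d]
5319 = n/2 × [2(28) + (n-1)(13)]
5319 = n/2 × [56 + 13n - 13]
10638 = n × [43 + 13n]
13n² + (43)n - 10638 = 0
Discriminant: Δ = (43)² - 4(13)(-10638) = 1849 + 553176 = 555025
√Δ = 745
n = [-(43) + √Δ] / (2·13) = (-43 + 745) / 26 = 702 / 26 = 27
(The negative root is discarded since n must be a positive integer.)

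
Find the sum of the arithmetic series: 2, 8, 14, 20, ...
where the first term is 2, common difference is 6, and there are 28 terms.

Sₙ = n/2 × (first + last)
Last term = a + (n-1)d = 2 + (28-1)×6 = 164
S_28 = 28/2 × (2 + 164)
S_28 = 28/2 × 166 = 2324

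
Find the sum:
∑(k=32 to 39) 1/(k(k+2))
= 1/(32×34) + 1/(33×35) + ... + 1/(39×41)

Partial fractions: 1/(k(k+2)) = (1/2)[1/k - 1/(k+2)]
Telescoping leaves the first two and last two terms:
= (1/2)[1/32 + 1/33 - 1/40 - 1/41]
= 2633/432960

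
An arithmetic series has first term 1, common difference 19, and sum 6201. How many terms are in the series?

Using S = n/2 × [2a + (n-1)d]
6201 = n/2 × [2(1) + (n-1)(19)]
6201 = n/2 × [2 + 19n - 19]
12402 = n × [-17 + 19n]
19n² + (-17)n - 12402 = 0
Discriminant: Δ = (-17)² - 4(19)(-12402) = 289 + 942552 = 942841
√Δ = 971
n = [-(-17) + √Δ] / (2·19) = (17 + 971) / 38 = 988 / 38 = 26
(The negative root is discarded since n must be a positive integer.)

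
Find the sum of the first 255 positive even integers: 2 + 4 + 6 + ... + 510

Sum of first n even numbers = n(n+1)
= 255×256
= 65280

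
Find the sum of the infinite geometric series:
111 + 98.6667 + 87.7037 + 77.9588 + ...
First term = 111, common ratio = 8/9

For |r| < 1, S = a / (1 - r)
S = 111 / (1 - (8/9))
S = 111 / (1/9)
S = 999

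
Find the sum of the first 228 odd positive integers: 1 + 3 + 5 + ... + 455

Sum of first n odd numbers = n²
= 228²
= 51984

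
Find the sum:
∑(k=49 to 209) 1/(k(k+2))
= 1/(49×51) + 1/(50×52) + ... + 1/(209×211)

Partial fractions: 1/(k(k+2)) = (1/2)[1/k - 1/(k+2)]
Telescoping leaves the first two and last two terms:
= (1/2)[1/49 + 1/50 - 1/210 - 1/211]
= 11983/775425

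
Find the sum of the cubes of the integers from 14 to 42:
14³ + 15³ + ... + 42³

Use ∑_{k=1}^{n} k³ = [n(n+1)/2]², then subtract the first 13 terms.
∑_{k=1}^{42} k³ = [42×43/2]² = 903² = 815409
∑_{k=1}^{13} k³ = [13×14/2]² = 91² = 8281
∑_{k=14}^{42} k³ = 815409 - 8281 = 807128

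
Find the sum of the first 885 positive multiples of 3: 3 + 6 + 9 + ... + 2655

Factor out 3: = 3(1 + 2 + ... + 885) = 3 × n(n+1)/2
= 3 × 885×886/2
= 3 × 392055
= 1176165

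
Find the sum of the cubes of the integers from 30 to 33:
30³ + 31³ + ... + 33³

Use ∑_{k=1}^{n} k³ = [n(n+1)/2]², then subtract the first 29 terms.
∑_{k=1}^{33} k³ = [33×34/2]² = 561² = 314721
∑_{k=1}^{29} k³ = [29×30/2]² = 435² = 189225
∑_{k=30}^{33} k³ = 314721 - 189225 = 125496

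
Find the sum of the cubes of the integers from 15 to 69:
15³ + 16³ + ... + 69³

Use ∑_{k=1}^{n} k³ = [n(n+1)/2]², then subtract the first 14 terms.
∑_{k=1}^{69} k³ = [69×70/2]² = 2415² = 5832225
∑_{k=1}^{14} k³ = [14×15/2]² = 105² = 11025
∑_{k=15}^{69} k³ = 5832225 - 11025 = 5821200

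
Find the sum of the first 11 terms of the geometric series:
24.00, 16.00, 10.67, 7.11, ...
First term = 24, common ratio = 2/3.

Sₙ = a(1 - rⁿ) / (1 - r)
S_11 = 24(1 - (2/3)^11) / (1 - (2/3))
S_11 = 24(1 - (2048/177147)) / (1/3)
S_11 = 1400792/19683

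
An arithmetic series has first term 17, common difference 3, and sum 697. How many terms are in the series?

Using S = n/2 × [2a + (n-1)d]
697 = n/2 × [2(17) + (n-1)(3)]
697 = n/2 × [34 + 3n - 3]
1394 = n × [31 + 3n]
3n² + (31)n - 1394 = 0
Discriminant: Δ = (31)² - 4(3)(-1394) = 961 + 16728 = 17689
√Δ = 133
n = [-(31) + √Δ] / (2·3) = (-31 + 133) / 6 = 102 / 6 = 17
(The negative root is discarded since n must be a positive integer.)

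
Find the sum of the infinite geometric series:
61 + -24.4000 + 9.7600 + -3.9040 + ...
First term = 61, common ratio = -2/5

For |r| < 1, S = a / (1 - r)
S = 61 / (1 - (-2/5))
S = 61 / (7/5)
S = 305/7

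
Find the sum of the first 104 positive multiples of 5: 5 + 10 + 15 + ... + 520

Factor out 5: = 5(1 + 2 + ... + 104) = 5 × n(n+1)/2
= 5 × 104×105/2
= 5 × 5460
= 27300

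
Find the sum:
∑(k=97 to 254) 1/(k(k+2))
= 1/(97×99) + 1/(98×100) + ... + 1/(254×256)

Partial fractions: 1/(k(k+2)) = (1/2)[1/k - 1/(k+2)]
Telescoping leaves the first two and last two terms:
= (1/2)[1/97 + 1/98 - 1/255 - 1/256]
= 3936017/620551680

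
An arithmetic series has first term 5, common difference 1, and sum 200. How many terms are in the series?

Using S = n/2 × [2a + (n-1)d]
200 = n/2 × [2(5) + (n-1)(1)]
200 = n/2 × [10 + 1n - 1]
400 = n × [9 + 1n]
1n² + (9)n - 400 = 0
Discriminant: Δ = (9)² - 4(1)(-400) = 81 + 1600 = 1681
√Δ = 41
n = [-(9) + √Δ] / (2·1) = (-9 + 41) / 2 = 32 / 2 = 16
(The negative root is discarded since n must be a positive integer.)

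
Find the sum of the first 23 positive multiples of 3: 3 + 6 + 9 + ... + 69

Factor out 3: = 3(1 + 2 + ... + 23) = 3 × n(n+1)/2
= 3 × 23×24/2
= 3 × 276
= 828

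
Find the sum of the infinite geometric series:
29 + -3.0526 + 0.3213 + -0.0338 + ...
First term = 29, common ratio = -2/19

For |r| < 1, S = a / (1 - r)
S = 29 / (1 - (-2/19))
S = 29 / (21/19)
S = 551/21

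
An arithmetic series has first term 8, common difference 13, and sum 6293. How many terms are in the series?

Using S = n/2 × [2a + (n-1)d]
6293 = n/2 × [2(8) + (n-1)(13)]
6293 = n/2 × [16 + 13n - 13]
12586 = n × [3 + 13n]
13n² + (3)n - 12586 = 0
Discriminant: Δ = (3)² - 4(13)(-12586) = 9 + 654472 = 654481
√Δ = 809
n = [-(3) + √Δ] / (2·13) = (-3 + 809) / 26 = 806 / 26 = 31
(The negative root is discarded since n must be a positive integer.)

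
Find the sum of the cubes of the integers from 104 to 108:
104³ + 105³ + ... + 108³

Use ∑_{k=1}^{n} k³ = [n(n+1)/2]², then subtract the first 103 terms.
∑_{k=1}^{108} k³ = [108×109/2]² = 5886² = 34644996
∑_{k=1}^{103} k³ = [103×104/2]² = 5356² = 28686736
∑_{k=104}^{108} k³ = 34644996 - 28686736 = 5958260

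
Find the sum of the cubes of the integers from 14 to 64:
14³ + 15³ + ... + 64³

Use ∑_{k=1}^{n} k³ = [n(n+1)/2]², then subtract the first 13 terms.
∑_{k=1}^{64} k³ = [64×65/2]² = 2080² = 4326400
∑_{k=1}^{13} k³ = [13×14/2]² = 91² = 8281
∑_{k=14}^{64} k³ = 4326400 - 8281 = 4318119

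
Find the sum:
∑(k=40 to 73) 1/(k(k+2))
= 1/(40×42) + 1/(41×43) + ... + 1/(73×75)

Partial fractions: 1/(k(k+2)) = (1/2)[1/k - 1/(k+2)]
Telescoping leaves the first two and last two terms:
= (1/2)[1/40 + 1/41 - 1/74 - 1/75]
= 20519/1820400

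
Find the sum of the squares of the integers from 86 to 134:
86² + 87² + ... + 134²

Use ∑_{k=1}^{n} k² = n(n+1)(2n+1)/6, then subtract the first 85 terms.
∑_{k=1}^{134} k² = 134×135×269/6 = 811035
∑_{k=1}^{85} k² = 85×86×171/6 = 208335
∑_{k=86}^{134} k² = 811035 - 208335 = 602700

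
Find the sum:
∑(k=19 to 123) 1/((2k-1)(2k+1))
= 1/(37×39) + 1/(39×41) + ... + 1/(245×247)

Partial fractions: 1/((2k-1)(2k+1)) = (1/2)[1/(2k-1) - 1/(2k+1)]
The series telescopes:
= (1/2)[1/37 - 1/247]
= 105/9139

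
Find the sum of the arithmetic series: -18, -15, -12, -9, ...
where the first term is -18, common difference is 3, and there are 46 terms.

Sₙ = n/2 × (first + last)
Last term = a + (n-1)d = -18 + (46-1)×3 = 117
S_46 = 46/2 × (-18 + 117)
S_46 = 46/2 × 99 = 2277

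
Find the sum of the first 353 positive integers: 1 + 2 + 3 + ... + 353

Formula: ∑k = n(n+1)/2
= 353×354/2
= 124962/2
= 62481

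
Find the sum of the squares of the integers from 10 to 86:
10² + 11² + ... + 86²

Use ∑_{k=1}^{n} k² = n(n+1)(2n+1)/6, then subtract the first 9 terms.
∑_{k=1}^{86} k² = 86×87×173/6 = 215731
∑_{k=1}^{9} k² = 9×10×19/6 = 285
∑_{k=10}^{86} k² = 215731 - 285 = 215446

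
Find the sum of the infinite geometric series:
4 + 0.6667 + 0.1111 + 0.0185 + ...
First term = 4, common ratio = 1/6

For |r| < 1, S = a / (1 - r)
S = 4 / (1 - (1/6))
S = 4 / (5/6)
S = 24/5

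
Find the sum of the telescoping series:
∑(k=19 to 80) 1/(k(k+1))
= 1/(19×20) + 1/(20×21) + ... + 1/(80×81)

Partial fractions: 1/(k(k+1)) = 1/k - 1/(k+1)
The series telescopes:
= (1/19 - 1/20) + (1/20 - 1/21) + ... + (1/80 - 1/81)
= 1/19 - 1/81
= 62/1539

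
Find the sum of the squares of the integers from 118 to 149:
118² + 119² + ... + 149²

Use ∑_{k=1}^{n} k² = n(n+1)(2n+1)/6, then subtract the first 117 terms.
∑_{k=1}^{149} k² = 149×150×299/6 = 1113775
∑_{k=1}^{117} k² = 117×118×235/6 = 540735
∑_{k=118}^{149} k² = 1113775 - 540735 = 573040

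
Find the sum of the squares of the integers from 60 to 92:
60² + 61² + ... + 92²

Use ∑_{k=1}^{n} k² = n(n+1)(2n+1)/6, then subtract the first 59 terms.
∑_{k=1}^{92} k² = 92×93×185/6 = 263810
∑_{k=1}^{59} k² = 59×60×119/6 = 70210
∑_{k=60}^{92} k² = 263810 - 70210 = 193600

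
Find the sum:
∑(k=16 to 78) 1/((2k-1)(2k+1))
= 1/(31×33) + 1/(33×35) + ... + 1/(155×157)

Partial fractions: 1/((2k-1)(2k+1)) = (1/2)[1/(2k-1) - 1/(2k+1)]
The series telescopes:
= (1/2)[1/31 - 1/157]
= 63/4867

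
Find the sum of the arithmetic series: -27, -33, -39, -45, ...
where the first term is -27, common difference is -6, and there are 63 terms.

Sₙ = n/2 × (first + last)
Last term = a + (n-1)d = -27 + (63-1)×(-6) = -399
S_63 = 63/2 × (-27 + (-399))
S_63 = 63/2 × (-426) = -13419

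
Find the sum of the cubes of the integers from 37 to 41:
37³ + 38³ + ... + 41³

Use ∑_{k=1}^{n} k³ = [n(n+1)/2]², then subtract the first 36 terms.
∑_{k=1}^{41} k³ = [41×42/2]² = 861² = 741321
∑_{k=1}^{36} k³ = [36×37/2]² = 666² = 443556
∑_{k=37}^{41} k³ = 741321 - 443556 = 297765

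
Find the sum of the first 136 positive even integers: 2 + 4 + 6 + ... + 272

Sum of first n even numbers = n(n+1)
= 136×137
= 18632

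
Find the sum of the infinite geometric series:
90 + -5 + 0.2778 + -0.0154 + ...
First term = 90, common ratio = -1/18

For |r| < 1, S = a / (1 - r)
S = 90 / (1 - (-1/18))
S = 90 / (19/18)
S = 1620/19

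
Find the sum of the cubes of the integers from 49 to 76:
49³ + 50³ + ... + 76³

Use ∑_{k=1}^{n} k³ = [n(n+1)/2]², then subtract the first 48 terms.
∑_{k=1}^{76} k³ = [76×77/2]² = 2926² = 8561476
∑_{k=1}^{48} k³ = [48×49/2]² = 1176² = 1382976
∑_{k=49}^{76} k³ = 8561476 - 1382976 = 7178500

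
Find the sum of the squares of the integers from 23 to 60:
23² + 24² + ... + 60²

Use ∑_{k=1}^{n} k² = n(n+1)(2n+1)/6, then subtract the first 22 terms.
∑_{k=1}^{60} k² = 60×61×121/6 = 73810
∑_{k=1}^{22} k² = 22×23×45/6 = 3795
∑_{k=23}^{60} k² = 73810 - 3795 = 70015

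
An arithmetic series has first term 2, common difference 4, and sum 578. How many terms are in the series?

Using S = n/2 × [2a + (n-1)d]
578 = n/2 × [2(2) + (n-1)(4)]
578 = n/2 × [4 + 4n - 4]
1156 = n × [0 + 4n]
4n² + (0)n - 1156 = 0
Discriminant: Δ = (0)² - 4(4)(-1156) = 0 + 18496 = 18496
√Δ = 136
n = [-(0) + √Δ] / (2·4) = (0 + 136) / 8 = 136 / 8 = 17
(The negative root is discarded since n must be a positive integer.)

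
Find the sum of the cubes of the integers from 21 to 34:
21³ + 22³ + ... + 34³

Use ∑_{k=1}^{n} k³ = [n(n+1)/2]², then subtract the first 20 terms.
∑_{k=1}^{34} k³ = [34×35/2]² = 595² = 354025
∑_{k=1}^{20} k³ = [20×21/2]² = 210² = 44100
∑_{k=21}^{34} k³ = 354025 - 44100 = 309925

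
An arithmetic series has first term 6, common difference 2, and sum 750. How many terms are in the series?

Using S = n/2 × [2a + (n-1)d]
750 = n/2 × [2(6) + (n-1)(2)]
750 = n/2 × [12 + 2n - 2]
1500 = n × [10 + 2n]
2n² + (10)n - 1500 = 0
Discriminant: Δ = (10)² - 4(2)(-1500) = 100 + 12000 = 12100
√Δ = 110
n = [-(10) + √Δ] / (2·2) = (-10 + 110) / 4 = 100 / 4 = 25
(The negative root is discarded since n must be a positive integer.)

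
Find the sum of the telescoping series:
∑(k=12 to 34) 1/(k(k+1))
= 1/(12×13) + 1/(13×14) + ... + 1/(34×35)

Partial fractions: 1/(k(k+1)) = 1/k - 1/(k+1)
The series telescopes:
= (1/12 - 1/13) + (1/13 - 1/14) + ... + (1/34 - 1/35)
= 1/12 - 1/35
= 23/420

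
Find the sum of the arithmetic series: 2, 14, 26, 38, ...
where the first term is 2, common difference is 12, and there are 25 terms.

Sₙ = n/2 × (first + last)
Last term = a + (n-1)d = 2 + (25-1)×12 = 290
S_25 = 25/2 × (2 + 290)
S_25 = 25/2 × 292 = 3650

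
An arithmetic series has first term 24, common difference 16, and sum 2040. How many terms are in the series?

Using S = n/2 × [2a + (n-1)d]
2040 = n/2 × [2(24) + (n-1)(16)]
2040 = n/2 × [48 + 16n - 16]
4080 = n × [32 + 16n]
16n² + (32)n - 4080 = 0
Discriminant: Δ = (32)² - 4(16)(-4080) = 1024 + 261120 = 262144
√Δ = 512
n = [-(32) + √Δ] / (2·16) = (-32 + 512) / 32 = 480 / 32 = 15
(The negative root is discarded since n must be a positive integer.)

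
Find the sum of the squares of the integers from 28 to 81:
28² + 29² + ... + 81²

Use ∑_{k=1}^{n} k² = n(n+1)(2n+1)/6, then subtract the first 27 terms.
∑_{k=1}^{81} k² = 81×82×163/6 = 180441
∑_{k=1}^{27} k² = 27×28×55/6 = 6930
∑_{k=28}^{81} k² = 180441 - 6930 = 173511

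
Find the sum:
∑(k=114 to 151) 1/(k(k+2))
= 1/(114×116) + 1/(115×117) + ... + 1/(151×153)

Partial fractions: 1/(k(k+2)) = (1/2)[1/k - 1/(k+2)]
Telescoping leaves the first two and last two terms:
= (1/2)[1/114 + 1/115 - 1/152 - 1/153]
= 11641/5348880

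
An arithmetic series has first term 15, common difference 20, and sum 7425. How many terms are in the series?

Using S = n/2 × [2a + (n-1)d]
7425 = n/2 × [2(15) + (n-1)(20)]
7425 = n/2 × [30 + 20n - 20]
14850 = n × [10 + 20n]
20n² + (10)n - 14850 = 0
Discriminant: Δ = (10)² - 4(20)(-14850) = 100 + 1188000 = 1188100
√Δ = 1090
n = [-(10) + √Δ] / (2·20) = (-10 + 1090) / 40 = 1080 / 40 = 27
(The negative root is discarded since n must be a positive integer.)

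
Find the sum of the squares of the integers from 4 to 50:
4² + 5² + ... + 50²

Use ∑_{k=1}^{n} k² = n(n+1)(2n+1)/6, then subtract the first 3 terms.
∑_{k=1}^{50} k² = 50×51×101/6 = 42925
∑_{k=1}^{3} k² = 3×4×7/6 = 14
∑_{k=4}^{50} k² = 42925 - 14 = 42911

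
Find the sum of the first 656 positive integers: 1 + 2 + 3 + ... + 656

Formula: ∑k = n(n+1)/2
= 656×657/2
= 430992/2
= 215496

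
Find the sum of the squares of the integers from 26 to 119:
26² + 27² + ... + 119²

Use ∑_{k=1}^{n} k² = n(n+1)(2n+1)/6, then subtract the first 25 terms.
∑_{k=1}^{119} k² = 119×120×239/6 = 568820
∑_{k=1}^{25} k² = 25×26×51/6 = 5525
∑_{k=26}^{119} k² = 568820 - 5525 = 563295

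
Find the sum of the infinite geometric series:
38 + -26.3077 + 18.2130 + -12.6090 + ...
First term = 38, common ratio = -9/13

For |r| < 1, S = a / (1 - r)
S = 38 / (1 - (-9/13))
S = 38 / (22/13)
S = 247/11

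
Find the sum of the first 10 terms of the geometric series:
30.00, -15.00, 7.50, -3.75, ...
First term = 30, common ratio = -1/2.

Sₙ = a(1 - rⁿ) / (1 - r)
S_10 = 30(1 - (-1/2)^10) / (1 - (-1/2))
S_10 = 30(1 - (1/1024)) / (3/2)
S_10 = 5115/256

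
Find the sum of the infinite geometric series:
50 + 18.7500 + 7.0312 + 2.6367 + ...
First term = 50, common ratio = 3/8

For |r| < 1, S = a / (1 - r)
S = 50 / (1 - (3/8))
S = 50 / (5/8)
S = 80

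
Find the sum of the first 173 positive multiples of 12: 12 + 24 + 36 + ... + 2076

Factor out 12: = 12(1 + 2 + ... + 173) = 12 × n(n+1)/2
= 12 × 173×174/2
= 12 × 15051
= 180612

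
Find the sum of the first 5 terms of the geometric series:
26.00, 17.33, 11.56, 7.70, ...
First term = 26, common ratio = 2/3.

Sₙ = a(1 - rⁿ) / (1 - r)
S_5 = 26(1 - (2/3)^5) / (1 - (2/3))
S_5 = 26(1 - (32/243)) / (1/3)
S_5 = 5486/81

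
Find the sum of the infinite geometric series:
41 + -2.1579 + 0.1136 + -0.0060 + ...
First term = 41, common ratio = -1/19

For |r| < 1, S = a / (1 - r)
S = 41 / (1 - (-1/19))
S = 41 / (20/19)
S = 779/20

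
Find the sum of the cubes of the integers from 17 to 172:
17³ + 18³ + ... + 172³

Use ∑_{k=1}^{n} k³ = [n(n+1)/2]², then subtract the first 16 terms.
∑_{k=1}^{172} k³ = [172×173/2]² = 14878² = 221354884
∑_{k=1}^{16} k³ = [16×17/2]² = 136² = 18496
∑_{k=17}^{172} k³ = 221354884 - 18496 = 221336388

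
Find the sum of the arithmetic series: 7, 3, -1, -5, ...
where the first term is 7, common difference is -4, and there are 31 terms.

Sₙ = n/2 × (first + last)
Last term = a + (n-1)d = 7 + (31-1)×(-4) = -113
S_31 = 31/2 × (7 + (-113))
S_31 = 31/2 × (-106) = -1643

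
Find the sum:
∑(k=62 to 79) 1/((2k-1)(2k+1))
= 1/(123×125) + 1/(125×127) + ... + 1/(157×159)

Partial fractions: 1/((2k-1)(2k+1)) = (1/2)[1/(2k-1) - 1/(2k+1)]
The series telescopes:
= (1/2)[1/123 - 1/159]
= 2/2173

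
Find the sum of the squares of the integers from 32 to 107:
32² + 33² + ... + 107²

Use ∑_{k=1}^{n} k² = n(n+1)(2n+1)/6, then subtract the first 31 terms.
∑_{k=1}^{107} k² = 107×108×215/6 = 414090
∑_{k=1}^{31} k² = 31×32×63/6 = 10416
∑_{k=32}^{107} k² = 414090 - 10416 = 403674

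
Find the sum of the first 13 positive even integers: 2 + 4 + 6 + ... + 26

Sum of first n even numbers = n(n+1)
= 13×14
= 182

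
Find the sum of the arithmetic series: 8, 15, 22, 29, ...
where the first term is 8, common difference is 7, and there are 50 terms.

Sₙ = n/2 × (first + last)
Last term = a + (n-1)d = 8 + (50-1)×7 = 351
S_50 = 50/2 × (8 + 351)
S_50 = 50/2 × 359 = 8975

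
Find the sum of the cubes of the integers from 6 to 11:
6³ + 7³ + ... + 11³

Use ∑_{k=1}^{n} k³ = [n(n+1)/2]², then subtract the first 5 terms.
∑_{k=1}^{11} k³ = [11×12/2]² = 66² = 4356
∑_{k=1}^{5} k³ = [5×6/2]² = 15² = 225
∑_{k=6}^{11} k³ = 4356 - 225 = 4131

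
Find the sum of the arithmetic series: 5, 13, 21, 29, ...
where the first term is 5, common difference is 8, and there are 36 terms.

Sₙ = n/2 × (first + last)
Last term = a + (n-1)d = 5 + (36-1)×8 = 285
S_36 = 36/2 × (5 + 285)
S_36 = 36/2 × 290 = 5220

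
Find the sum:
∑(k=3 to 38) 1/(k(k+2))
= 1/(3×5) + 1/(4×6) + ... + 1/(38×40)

Partial fractions: 1/(k(k+2)) = (1/2)[1/k - 1/(k+2)]
Telescoping leaves the first two and last two terms:
= (1/2)[1/3 + 1/4 - 1/39 - 1/40]
= 277/1040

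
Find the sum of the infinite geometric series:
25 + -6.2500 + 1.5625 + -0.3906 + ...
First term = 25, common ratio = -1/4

For |r| < 1, S = a / (1 - r)
S = 25 / (1 - (-1/4))
S = 25 / (5/4)
S = 20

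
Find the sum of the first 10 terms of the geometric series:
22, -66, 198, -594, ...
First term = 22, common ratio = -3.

Sₙ = a(1 - rⁿ) / (1 - r)
S_10 = 22(1 - (-3)^10) / (1 - (-3))
S_10 = 22(1 - 59049) / (4)
S_10 = -324764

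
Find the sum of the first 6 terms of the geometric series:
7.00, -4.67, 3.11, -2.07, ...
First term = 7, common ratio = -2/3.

Sₙ = a(1 - rⁿ) / (1 - r)
S_6 = 7(1 - (-2/3)^6) / (1 - (-2/3))
S_6 = 7(1 - (64/729)) / (5/3)
S_6 = 931/243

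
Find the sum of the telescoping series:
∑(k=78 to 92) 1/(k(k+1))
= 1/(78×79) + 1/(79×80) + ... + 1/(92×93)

Partial fractions: 1/(k(k+1)) = 1/k - 1/(k+1)
The series telescopes:
= (1/78 - 1/79) + (1/79 - 1/80) + ... + (1/92 - 1/93)
= 1/78 - 1/93
= 5/2418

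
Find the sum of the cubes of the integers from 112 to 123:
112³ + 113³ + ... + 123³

Use ∑_{k=1}^{n} k³ = [n(n+1)/2]², then subtract the first 111 terms.
∑_{k=1}^{123} k³ = [123×124/2]² = 7626² = 58155876
∑_{k=1}^{111} k³ = [111×112/2]² = 6216² = 38638656
∑_{k=112}^{123} k³ = 58155876 - 38638656 = 19517220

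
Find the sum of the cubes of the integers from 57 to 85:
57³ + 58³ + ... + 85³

Use ∑_{k=1}^{n} k³ = [n(n+1)/2]², then subtract the first 56 terms.
∑_{k=1}^{85} k³ = [85×86/2]² = 3655² = 13359025
∑_{k=1}^{56} k³ = [56×57/2]² = 1596² = 2547216
∑_{k=57}^{85} k³ = 13359025 - 2547216 = 10811809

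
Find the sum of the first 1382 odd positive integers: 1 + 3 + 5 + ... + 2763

Sum of first n odd numbers = n²
= 1382²
= 1909924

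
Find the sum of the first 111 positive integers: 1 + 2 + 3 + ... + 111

Formula: ∑k = n(n+1)/2
= 111×112/2
= 12432/2
= 6216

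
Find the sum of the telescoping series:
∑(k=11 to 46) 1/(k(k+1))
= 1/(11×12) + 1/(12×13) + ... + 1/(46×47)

Partial fractions: 1/(k(k+1)) = 1/k - 1/(k+1)
The series telescopes:
= (1/11 - 1/12) + (1/12 - 1/13) + ... + (1/46 - 1/47)
= 1/11 - 1/47
= 36/517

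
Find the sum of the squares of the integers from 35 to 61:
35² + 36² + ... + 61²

Use ∑_{k=1}^{n} k² = n(n+1)(2n+1)/6, then subtract the first 34 terms.
∑_{k=1}^{61} k² = 61×62×123/6 = 77531
∑_{k=1}^{34} k² = 34×35×69/6 = 13685
∑_{k=35}^{61} k² = 77531 - 13685 = 63846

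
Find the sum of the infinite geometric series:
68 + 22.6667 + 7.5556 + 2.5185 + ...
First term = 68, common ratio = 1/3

For |r| < 1, S = a / (1 - r)
S = 68 / (1 - (1/3))
S = 68 / (2/3)
S = 102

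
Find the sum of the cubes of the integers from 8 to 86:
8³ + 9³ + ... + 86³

Use ∑_{k=1}^{n} k³ = [n(n+1)/2]², then subtract the first 7 terms.
∑_{k=1}^{86} k³ = [86×87/2]² = 3741² = 13995081
∑_{k=1}^{7} k³ = [7×8/2]² = 28² = 784
∑_{k=8}^{86} k³ = 13995081 - 784 = 13994297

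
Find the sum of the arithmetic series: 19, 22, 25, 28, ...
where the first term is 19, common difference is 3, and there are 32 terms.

Sₙ = n/2 × (first + last)
Last term = a + (n-1)d = 19 + (32-1)×3 = 112
S_32 = 32/2 × (19 + 112)
S_32 = 32/2 × 131 = 2096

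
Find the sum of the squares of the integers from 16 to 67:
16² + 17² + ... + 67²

Use ∑_{k=1}^{n} k² = n(n+1)(2n+1)/6, then subtract the first 15 terms.
∑_{k=1}^{67} k² = 67×68×135/6 = 102510
∑_{k=1}^{15} k² = 15×16×31/6 = 1240
∑_{k=16}^{67} k² = 102510 - 1240 = 101270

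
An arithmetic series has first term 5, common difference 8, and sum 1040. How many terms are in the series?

Using S = n/2 × [2a + (n-1)d]
1040 = n/2 × [2(5) + (n-1)(8)]
1040 = n/2 × [10 + 8n - 8]
2080 = n × [2 + 8n]
8n² + (2)n - 2080 = 0
Discriminant: Δ = (2)² - 4(8)(-2080) = 4 + 66560 = 66564
√Δ = 258
n = [-(2) + √Δ] / (2·8) = (-2 + 258) / 16 = 256 / 16 = 16
(The negative root is discarded since n must be a positive integer.)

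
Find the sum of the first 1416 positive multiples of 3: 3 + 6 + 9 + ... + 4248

Factor out 3: = 3(1 + 2 + ... + 1416) = 3 × n(n+1)/2
= 3 × 1416×1417/2
= 3 × 1003236
= 3009708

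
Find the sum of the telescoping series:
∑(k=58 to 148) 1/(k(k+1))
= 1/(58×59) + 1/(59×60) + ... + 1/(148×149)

Partial fractions: 1/(k(k+1)) = 1/k - 1/(k+1)
The series telescopes:
= (1/58 - 1/59) + (1/59 - 1/60) + ... + (1/148 - 1/149)
= 1/58 - 1/149
= 91/8642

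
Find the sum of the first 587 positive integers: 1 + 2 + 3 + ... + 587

Formula: ∑k = n(n+1)/2
= 587×588/2
= 345156/2
= 172578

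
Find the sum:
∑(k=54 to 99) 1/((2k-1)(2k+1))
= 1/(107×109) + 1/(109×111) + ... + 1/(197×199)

Partial fractions: 1/((2k-1)(2k+1)) = (1/2)[1/(2k-1) - 1/(2k+1)]
The series telescopes:
= (1/2)[1/107 - 1/199]
= 46/21293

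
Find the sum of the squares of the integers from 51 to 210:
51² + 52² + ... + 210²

Use ∑_{k=1}^{n} k² = n(n+1)(2n+1)/6, then subtract the first 50 terms.
∑_{k=1}^{210} k² = 210×211×421/6 = 3109085
∑_{k=1}^{50} k² = 50×51×101/6 = 42925
∑_{k=51}^{210} k² = 3109085 - 42925 = 3066160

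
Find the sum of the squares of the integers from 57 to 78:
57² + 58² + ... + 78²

Use ∑_{k=1}^{n} k² = n(n+1)(2n+1)/6, then subtract the first 56 terms.
∑_{k=1}^{78} k² = 78×79×157/6 = 161239
∑_{k=1}^{56} k² = 56×57×113/6 = 60116
∑_{k=57}^{78} k² = 161239 - 60116 = 101123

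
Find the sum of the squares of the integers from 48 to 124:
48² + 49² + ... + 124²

Use ∑_{k=1}^{n} k² = n(n+1)(2n+1)/6, then subtract the first 47 terms.
∑_{k=1}^{124} k² = 124×125×249/6 = 643250
∑_{k=1}^{47} k² = 47×48×95/6 = 35720
∑_{k=48}^{124} k² = 643250 - 35720 = 607530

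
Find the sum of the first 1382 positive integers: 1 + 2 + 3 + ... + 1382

Formula: ∑k = n(n+1)/2
= 1382×1383/2
= 1911306/2
= 955653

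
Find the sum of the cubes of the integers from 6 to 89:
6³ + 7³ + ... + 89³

Use ∑_{k=1}^{n} k³ = [n(n+1)/2]², then subtract the first 5 terms.
∑_{k=1}^{89} k³ = [89×90/2]² = 4005² = 16040025
∑_{k=1}^{5} k³ = [5×6/2]² = 15² = 225
∑_{k=6}^{89} k³ = 16040025 - 225 = 16039800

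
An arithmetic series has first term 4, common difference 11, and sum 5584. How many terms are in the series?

Using S = n/2 × [2a + (n-1)d]
5584 = n/2 × [2(4) + (n-1)(11)]
5584 = n/2 × [8 + 11n - 11]
11168 = n × [-3 + 11n]
11n² + (-3)n - 11168 = 0
Discriminant: Δ = (-3)² - 4(11)(-11168) = 9 + 491392 = 491401
√Δ = 701
n = [-(-3) + √Δ] / (2·11) = (3 + 701) / 22 = 704 / 22 = 32
(The negative root is discarded since n must be a positive integer.)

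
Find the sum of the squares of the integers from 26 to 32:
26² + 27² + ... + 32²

Use ∑_{k=1}^{n} k² = n(n+1)(2n+1)/6, then subtract the first 25 terms.
∑_{k=1}^{32} k² = 32×33×65/6 = 11440
∑_{k=1}^{25} k² = 25×26×51/6 = 5525
∑_{k=26}^{32} k² = 11440 - 5525 = 5915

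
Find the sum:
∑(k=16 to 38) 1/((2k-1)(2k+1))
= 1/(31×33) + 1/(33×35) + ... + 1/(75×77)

Partial fractions: 1/((2k-1)(2k+1)) = (1/2)[1/(2k-1) - 1/(2k+1)]
The series telescopes:
= (1/2)[1/31 - 1/77]
= 23/2387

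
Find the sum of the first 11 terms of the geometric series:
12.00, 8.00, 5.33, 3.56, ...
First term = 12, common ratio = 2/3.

Sₙ = a(1 - rⁿ) / (1 - r)
S_11 = 12(1 - (2/3)^11) / (1 - (2/3))
S_11 = 12(1 - (2048/177147)) / (1/3)
S_11 = 700396/19683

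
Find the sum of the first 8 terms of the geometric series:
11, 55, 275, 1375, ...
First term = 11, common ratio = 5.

Sₙ = a(1 - rⁿ) / (1 - r)
S_8 = 11(1 - 5^8) / (1 - 5)
S_8 = 11(1 - 390625) / (-4)
S_8 = 1074216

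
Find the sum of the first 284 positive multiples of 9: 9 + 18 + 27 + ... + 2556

Factor out 9: = 9(1 + 2 + ... + 284) = 9 × n(n+1)/2
= 9 × 284×285/2
= 9 × 40470
= 364230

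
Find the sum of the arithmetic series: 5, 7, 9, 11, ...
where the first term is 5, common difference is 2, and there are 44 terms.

Sₙ = n/2 × (first + last)
Last term = a + (n-1)d = 5 + (44-1)×2 = 91
S_44 = 44/2 × (5 + 91)
S_44 = 44/2 × 96 = 2112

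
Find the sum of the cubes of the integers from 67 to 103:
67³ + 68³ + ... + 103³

Use ∑_{k=1}^{n} k³ = [n(n+1)/2]², then subtract the first 66 terms.
∑_{k=1}^{103} k³ = [103×104/2]² = 5356² = 28686736
∑_{k=1}^{66} k³ = [66×67/2]² = 2211² = 4888521
∑_{k=67}^{103} k³ = 28686736 - 4888521 = 23798215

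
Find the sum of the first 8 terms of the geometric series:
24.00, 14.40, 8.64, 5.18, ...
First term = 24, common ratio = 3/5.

Sₙ = a(1 - rⁿ) / (1 - r)
S_8 = 24(1 - (3/5)^8) / (1 - (3/5))
S_8 = 24(1 - (6561/390625)) / (2/5)
S_8 = 4608768/78125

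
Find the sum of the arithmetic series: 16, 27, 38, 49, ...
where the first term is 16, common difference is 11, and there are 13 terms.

Sₙ = n/2 × (first + last)
Last term = a + (n-1)d = 16 + (13-1)×11 = 148
S_13 = 13/2 × (16 + 148)
S_13 = 13/2 × 164 = 1066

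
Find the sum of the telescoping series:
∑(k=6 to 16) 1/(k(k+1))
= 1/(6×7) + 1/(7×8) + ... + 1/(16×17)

Partial fractions: 1/(k(k+1)) = 1/k - 1/(k+1)
The series telescopes:
= (1/6 - 1/7) + (1/7 - 1/8) + ... + (1/16 - 1/17)
= 1/6 - 1/17
= 11/102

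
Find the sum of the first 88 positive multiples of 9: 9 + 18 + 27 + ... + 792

Factor out 9: = 9(1 + 2 + ... + 88) = 9 × n(n+1)/2
= 9 × 88×89/2
= 9 × 3916
= 35244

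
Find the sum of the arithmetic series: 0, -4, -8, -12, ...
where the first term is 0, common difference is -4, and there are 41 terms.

Sₙ = n/2 × (first + last)
Last term = a + (n-1)d = 0 + (41-1)×(-4) = -160
S_41 = 41/2 × (0 + (-160))
S_41 = 41/2 × (-160) = -3280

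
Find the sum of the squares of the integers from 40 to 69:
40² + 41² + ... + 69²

Use ∑_{k=1}^{n} k² = n(n+1)(2n+1)/6, then subtract the first 39 terms.
∑_{k=1}^{69} k² = 69×70×139/6 = 111895
∑_{k=1}^{39} k² = 39×40×79/6 = 20540
∑_{k=40}^{69} k² = 111895 - 20540 = 91355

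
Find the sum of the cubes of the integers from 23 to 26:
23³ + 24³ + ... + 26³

Use ∑_{k=1}^{n} k³ = [n(n+1)/2]², then subtract the first 22 terms.
∑_{k=1}^{26} k³ = [26×27/2]² = 351² = 123201
∑_{k=1}^{22} k³ = [22×23/2]² = 253² = 64009
∑_{k=23}^{26} k³ = 123201 - 64009 = 59192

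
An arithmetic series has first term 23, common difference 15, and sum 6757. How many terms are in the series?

Using S = n/2 × [2a + (n-1)d]
6757 = n/2 × [2(23) + (n-1)(15)]
6757 = n/2 × [46 + 15n - 15]
13514 = n × [31 + 15n]
15n² + (31)n - 13514 = 0
Discriminant: Δ = (31)² - 4(15)(-13514) = 961 + 810840 = 811801
√Δ = 901
n = [-(31) + √Δ] / (2·15) = (-31 + 901) / 30 = 870 / 30 = 29
(The negative root is discarded since n must be a positive integer.)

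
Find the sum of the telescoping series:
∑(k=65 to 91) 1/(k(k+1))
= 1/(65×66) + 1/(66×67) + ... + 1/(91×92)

Partial fractions: 1/(k(k+1)) = 1/k - 1/(k+1)
The series telescopes:
= (1/65 - 1/66) + (1/66 - 1/67) + ... + (1/91 - 1/92)
= 1/65 - 1/92
= 27/5980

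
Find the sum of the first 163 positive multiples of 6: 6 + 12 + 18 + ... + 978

Factor out 6: = 6(1 + 2 + ... + 163) = 6 × n(n+1)/2
= 6 × 163×164/2
= 6 × 13366
= 80196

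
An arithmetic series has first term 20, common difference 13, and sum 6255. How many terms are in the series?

Using S = n/2 × [2a + (n-1)d]
6255 = n/2 × [2(20) + (n-1)(13)]
6255 = n/2 × [40 + 13n - 13]
12510 = n × [27 + 13n]
13n² + (27)n - 12510 = 0
Discriminant: Δ = (27)² - 4(13)(-12510) = 729 + 650520 = 651249
√Δ = 807
n = [-(27) + √Δ] / (2·13) = (-27 + 807) / 26 = 780 / 26 = 30
(The negative root is discarded since n must be a positive integer.)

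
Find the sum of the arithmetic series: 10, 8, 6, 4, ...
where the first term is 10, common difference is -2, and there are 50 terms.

Sₙ = n/2 × (first + last)
Last term = a + (n-1)d = 10 + (50-1)×(-2) = -88
S_50 = 50/2 × (10 + (-88))
S_50 = 50/2 × (-78) = -1950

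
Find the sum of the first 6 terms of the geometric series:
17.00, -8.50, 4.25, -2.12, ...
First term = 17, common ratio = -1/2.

Sₙ = a(1 - rⁿ) / (1 - r)
S_6 = 17(1 - (-1/2)^6) / (1 - (-1/2))
S_6 = 17(1 - (1/64)) / (3/2)
S_6 = 357/32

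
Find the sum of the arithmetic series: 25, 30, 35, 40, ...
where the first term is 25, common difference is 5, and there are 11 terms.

Sₙ = n/2 × (first + last)
Last term = a + (n-1)d = 25 + (11-1)×5 = 75
S_11 = 11/2 × (25 + 75)
S_11 = 11/2 × 100 = 550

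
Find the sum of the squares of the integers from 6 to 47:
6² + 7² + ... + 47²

Use ∑_{k=1}^{n} k² = n(n+1)(2n+1)/6, then subtract the first 5 terms.
∑_{k=1}^{47} k² = 47×48×95/6 = 35720
∑_{k=1}^{5} k² = 5×6×11/6 = 55
∑_{k=6}^{47} k² = 35720 - 55 = 35665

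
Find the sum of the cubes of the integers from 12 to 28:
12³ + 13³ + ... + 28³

Use ∑_{k=1}^{n} k³ = [n(n+1)/2]², then subtract the first 11 terms.
∑_{k=1}^{28} k³ = [28×29/2]² = 406² = 164836
∑_{k=1}^{11} k³ = [11×12/2]² = 66² = 4356
∑_{k=12}^{28} k³ = 164836 - 4356 = 160480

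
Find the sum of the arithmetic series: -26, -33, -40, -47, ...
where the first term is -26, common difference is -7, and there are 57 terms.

Sₙ = n/2 × (first + last)
Last term = a + (n-1)d = -26 + (57-1)×(-7) = -418
S_57 = 57/2 × (-26 + (-418))
S_57 = 57/2 × (-444) = -12654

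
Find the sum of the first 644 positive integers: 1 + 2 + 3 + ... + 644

Formula: ∑k = n(n+1)/2
= 644×645/2
= 415380/2
= 207690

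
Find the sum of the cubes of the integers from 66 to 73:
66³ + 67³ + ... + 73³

Use ∑_{k=1}^{n} k³ = [n(n+1)/2]², then subtract the first 65 terms.
∑_{k=1}^{73} k³ = [73×74/2]² = 2701² = 7295401
∑_{k=1}^{65} k³ = [65×66/2]² = 2145² = 4601025
∑_{k=66}^{73} k³ = 7295401 - 4601025 = 2694376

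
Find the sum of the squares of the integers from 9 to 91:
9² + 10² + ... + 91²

Use ∑_{k=1}^{n} k² = n(n+1)(2n+1)/6, then subtract the first 8 terms.
∑_{k=1}^{91} k² = 91×92×183/6 = 255346
∑_{k=1}^{8} k² = 8×9×17/6 = 204
∑_{k=9}^{91} k² = 255346 - 204 = 255142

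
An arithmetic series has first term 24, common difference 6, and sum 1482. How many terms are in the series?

Using S = n/2 × [2a + (n-1)d]
1482 = n/2 × [2(24) + (n-1)(6)]
1482 = n/2 × [48 + 6n - 6]
2964 = n × [42 + 6n]
6n² + (42)n - 2964 = 0
Discriminant: Δ = (42)² - 4(6)(-2964) = 1764 + 71136 = 72900
√Δ = 270
n = [-(42) + √Δ] / (2·6) = (-42 + 270) / 12 = 228 / 12 = 19
(The negative root is discarded since n must be a positive integer.)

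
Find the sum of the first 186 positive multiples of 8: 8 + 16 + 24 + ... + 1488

Factor out 8: = 8(1 + 2 + ... + 186) = 8 × n(n+1)/2
= 8 × 186×187/2
= 8 × 17391
= 139128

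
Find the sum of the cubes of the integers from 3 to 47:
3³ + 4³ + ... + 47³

Use ∑_{k=1}^{n} k³ = [n(n+1)/2]², then subtract the first 2 terms.
∑_{k=1}^{47} k³ = [47×48/2]² = 1128² = 1272384
∑_{k=1}^{2} k³ = [2×3/2]² = 3² = 9
∑_{k=3}^{47} k³ = 1272384 - 9 = 1272375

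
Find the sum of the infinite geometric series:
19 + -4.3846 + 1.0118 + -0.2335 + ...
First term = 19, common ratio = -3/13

For |r| < 1, S = a / (1 - r)
S = 19 / (1 - (-3/13))
S = 19 / (16/13)
S = 247/16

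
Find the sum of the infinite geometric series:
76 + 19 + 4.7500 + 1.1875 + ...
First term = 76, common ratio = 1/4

For |r| < 1, S = a / (1 - r)
S = 76 / (1 - (1/4))
S = 76 / (3/4)
S = 304/3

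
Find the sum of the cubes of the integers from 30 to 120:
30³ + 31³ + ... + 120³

Use ∑_{k=1}^{n} k³ = [n(n+1)/2]², then subtract the first 29 terms.
∑_{k=1}^{120} k³ = [120×121/2]² = 7260² = 52707600
∑_{k=1}^{29} k³ = [29×30/2]² = 435² = 189225
∑_{k=30}^{120} k³ = 52707600 - 189225 = 52518375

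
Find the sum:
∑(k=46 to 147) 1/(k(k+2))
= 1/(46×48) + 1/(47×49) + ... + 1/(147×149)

Partial fractions: 1/(k(k+2)) = (1/2)[1/k - 1/(k+2)]
Telescoping leaves the first two and last two terms:
= (1/2)[1/46 + 1/47 - 1/148 - 1/149]
= 704361/47676424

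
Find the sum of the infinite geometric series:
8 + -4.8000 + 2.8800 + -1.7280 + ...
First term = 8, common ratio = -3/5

For |r| < 1, S = a / (1 - r)
S = 8 / (1 - (-3/5))
S = 8 / (8/5)
S = 5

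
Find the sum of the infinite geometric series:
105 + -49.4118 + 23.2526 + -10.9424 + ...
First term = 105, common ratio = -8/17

For |r| < 1, S = a / (1 - r)
S = 105 / (1 - (-8/17))
S = 105 / (25/17)
S = 357/5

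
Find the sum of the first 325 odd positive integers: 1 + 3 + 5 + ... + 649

Sum of first n odd numbers = n²
= 325²
= 105625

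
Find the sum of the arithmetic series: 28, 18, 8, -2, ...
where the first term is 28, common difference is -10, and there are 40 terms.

Sₙ = n/2 × (first + last)
Last term = a + (n-1)d = 28 + (40-1)×(-10) = -362
S_40 = 40/2 × (28 + (-362))
S_40 = 40/2 × (-334) = -6680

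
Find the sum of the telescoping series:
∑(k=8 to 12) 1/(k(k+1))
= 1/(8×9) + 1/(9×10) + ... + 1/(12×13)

Partial fractions: 1/(k(k+1)) = 1/k - 1/(k+1)
The series telescopes:
= (1/8 - 1/9) + (1/9 - 1/10) + ... + (1/12 - 1/13)
= 1/8 - 1/13
= 5/104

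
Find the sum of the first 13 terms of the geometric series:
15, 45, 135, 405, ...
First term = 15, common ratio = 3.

Sₙ = a(1 - rⁿ) / (1 - r)
S_13 = 15(1 - 3^13) / (1 - 3)
S_13 = 15(1 - 1594323) / (-2)
S_13 = 11957415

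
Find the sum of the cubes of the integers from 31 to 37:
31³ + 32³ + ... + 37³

Use ∑_{k=1}^{n} k³ = [n(n+1)/2]², then subtract the first 30 terms.
∑_{k=1}^{37} k³ = [37×38/2]² = 703² = 494209
∑_{k=1}^{30} k³ = [30×31/2]² = 465² = 216225
∑_{k=31}^{37} k³ = 494209 - 216225 = 277984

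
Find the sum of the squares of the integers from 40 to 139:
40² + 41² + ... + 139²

Use ∑_{k=1}^{n} k² = n(n+1)(2n+1)/6, then subtract the first 39 terms.
∑_{k=1}^{139} k² = 139×140×279/6 = 904890
∑_{k=1}^{39} k² = 39×40×79/6 = 20540
∑_{k=40}^{139} k² = 904890 - 20540 = 884350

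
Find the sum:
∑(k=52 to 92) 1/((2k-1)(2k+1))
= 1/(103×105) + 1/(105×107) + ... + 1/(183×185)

Partial fractions: 1/((2k-1)(2k+1)) = (1/2)[1/(2k-1) - 1/(2k+1)]
The series telescopes:
= (1/2)[1/103 - 1/185]
= 41/19055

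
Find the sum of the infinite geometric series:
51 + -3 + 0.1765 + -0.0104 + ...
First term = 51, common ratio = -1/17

For |r| < 1, S = a / (1 - r)
S = 51 / (1 - (-1/17))
S = 51 / (18/17)
S = 289/6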